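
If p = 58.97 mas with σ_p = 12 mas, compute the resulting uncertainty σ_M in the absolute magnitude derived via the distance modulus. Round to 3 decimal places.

σ_M = 0.442 mag

M = m − 5 log₁₀ d + 5 = m + 5 log₁₀ p + 5, so ∂M/∂p = 5/(p ln 10).
σ_M = (5/ln 10) · (σ_p/p) = 2.1715 × 12/58.97 = 2.1715 × 0.20349 = 0.44188.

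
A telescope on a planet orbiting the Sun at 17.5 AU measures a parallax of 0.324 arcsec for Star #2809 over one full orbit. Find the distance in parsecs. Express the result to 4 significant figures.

With baseline B (in AU) and parallax p (in arcsec), d = B/p parsecs.
d = 17.5 / 0.324 = 54.012 pc.

54.01 pc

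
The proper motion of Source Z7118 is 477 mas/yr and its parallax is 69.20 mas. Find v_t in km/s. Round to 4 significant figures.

32.67 km/s

d = 1/p = 1/0.06920″ = 14.451 pc.
μ = 477 mas/yr = 0.477 ″/yr.
v_t = 4.74 × μ × d = 4.74 × 0.477 × 14.451 = 32.673 km/s.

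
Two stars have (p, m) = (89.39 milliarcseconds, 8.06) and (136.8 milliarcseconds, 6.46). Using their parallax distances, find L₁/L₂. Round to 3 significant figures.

L₁/L₂ = 0.537

d₁ = 1/p₁ = 1/0.08939″ = 11.187 pc; d₂ = 1/p₂ = 1/0.1368″ = 7.3099 pc.
M₁ = m₁ − 5 log₁₀ d₁ + 5 = 8.06 − 5.2436 + 5 = 7.8164.
M₂ = 6.46 − 4.3196 + 5 = 7.1404.
L₁/L₂ = 10^(0.4(M₂ − M₁)) = 10^(0.4 × (-0.6760)) = 10^(-0.27040) = 0.53654.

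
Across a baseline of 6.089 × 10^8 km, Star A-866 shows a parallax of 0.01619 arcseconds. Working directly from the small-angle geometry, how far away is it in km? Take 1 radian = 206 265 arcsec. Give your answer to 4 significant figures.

7.758 × 10^15 km

θ = 0.01619″ = 0.01619/206265 = 7.8491 × 10^-8 rad.
d = B/θ = (6.089 × 10^8) / (7.8491 × 10^-8) = 7.7576 × 10^15 km.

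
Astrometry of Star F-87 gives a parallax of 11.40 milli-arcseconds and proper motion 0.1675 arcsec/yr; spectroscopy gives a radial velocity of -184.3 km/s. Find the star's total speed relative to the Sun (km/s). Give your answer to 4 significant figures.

197.0 km/s

d = 1/p = 1/0.01140″ = 87.719 pc.
v_t = 4.740 μ d = 4.740 × 0.1675 × 87.719 = 69.645 km/s.
v = √(v_r² + v_t²) = √((-184.3)² + 69.645²) = √38816.9 = 197.02 km/s.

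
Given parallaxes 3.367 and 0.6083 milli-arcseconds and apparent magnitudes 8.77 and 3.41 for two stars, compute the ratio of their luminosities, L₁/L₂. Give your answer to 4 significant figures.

L₁/L₂ = 0.0002343

d₁ = 1/p₁ = 1/0.003367″ = 297 pc; d₂ = 1/p₂ = 1/0.0006083″ = 1643.9 pc.
M₁ = m₁ − 5 log₁₀ d₁ + 5 = 8.77 − 12.3638 + 5 = 1.4062.
M₂ = 3.41 − 16.0794 + 5 = -7.6694.
L₁/L₂ = 10^(0.4(M₂ − M₁)) = 10^(0.4 × (-9.0756)) = 10^(-3.63024) = 0.00023429.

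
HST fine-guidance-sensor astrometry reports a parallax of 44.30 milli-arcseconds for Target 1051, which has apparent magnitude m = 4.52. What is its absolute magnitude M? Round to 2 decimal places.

M = 2.75

d = 1/p = 1/0.04430″ = 22.573 pc.
m − M = 5 log₁₀(22.573) − 5 = 6.7679 − 5 = 1.7679.
M = m − (m − M) = 4.52 − 1.7679 = 2.75.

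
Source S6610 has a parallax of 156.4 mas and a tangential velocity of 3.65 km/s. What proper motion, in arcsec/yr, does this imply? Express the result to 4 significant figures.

0.1204 arcsec/yr

d = 1/p = 1/0.1564″ = 6.3939 pc.
μ = v_t / (4.74 d) = 3.65 / (4.74 × 6.3939) = 3.65 / 30.307 = 0.12043 ″/yr.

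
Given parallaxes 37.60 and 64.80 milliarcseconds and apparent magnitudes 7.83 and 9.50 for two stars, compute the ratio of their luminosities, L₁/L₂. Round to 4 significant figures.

L₁/L₂ = 13.83

d₁ = 1/p₁ = 1/0.03760″ = 26.596 pc; d₂ = 1/p₂ = 1/0.06480″ = 15.432 pc.
M₁ = m₁ − 5 log₁₀ d₁ + 5 = 7.83 − 7.1241 + 5 = 5.7059.
M₂ = 9.50 − 5.9421 + 5 = 8.5579.
L₁/L₂ = 10^(0.4(M₂ − M₁)) = 10^(0.4 × 2.8520) = 10^1.14080 = 13.829.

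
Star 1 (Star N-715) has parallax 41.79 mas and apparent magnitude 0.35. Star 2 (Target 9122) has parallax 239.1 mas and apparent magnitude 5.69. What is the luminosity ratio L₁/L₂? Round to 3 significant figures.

L₁/L₂ = 4480

d₁ = 1/p₁ = 1/0.04179″ = 23.929 pc; d₂ = 1/p₂ = 1/0.2391″ = 4.1824 pc.
M₁ = m₁ − 5 log₁₀ d₁ + 5 = 0.35 − 6.8946 + 5 = -1.5446.
M₂ = 5.69 − 3.1071 + 5 = 7.5829.
L₁/L₂ = 10^(0.4(M₂ − M₁)) = 10^(0.4 × 9.1275) = 10^3.65100 = 4477.1.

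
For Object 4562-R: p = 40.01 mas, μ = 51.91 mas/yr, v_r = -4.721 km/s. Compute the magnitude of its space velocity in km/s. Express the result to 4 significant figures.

7.753 km/s

d = 1/p = 1/0.04001″ = 24.994 pc.
μ = 51.91 mas/yr = 0.05191 ″/yr.
v_t = 4.740 μ d = 4.740 × 0.05191 × 24.994 = 6.1499 km/s.
v = √(v_r² + v_t²) = √((-4.721)² + 6.1499²) = √60.1091 = 7.753 km/s.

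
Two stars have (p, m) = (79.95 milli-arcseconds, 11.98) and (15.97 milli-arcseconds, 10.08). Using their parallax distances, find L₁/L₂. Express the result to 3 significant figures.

d₁ = 1/p₁ = 1/0.07995″ = 12.508 pc; d₂ = 1/p₂ = 1/0.01597″ = 62.617 pc.
M₁ = m₁ − 5 log₁₀ d₁ + 5 = 11.98 − 5.4859 + 5 = 11.4941.
M₂ = 10.08 − 8.9835 + 5 = 6.0965.
L₁/L₂ = 10^(0.4(M₂ − M₁)) = 10^(0.4 × (-5.3976)) = 10^(-2.15904) = 0.0069336.

L₁/L₂ = 0.00693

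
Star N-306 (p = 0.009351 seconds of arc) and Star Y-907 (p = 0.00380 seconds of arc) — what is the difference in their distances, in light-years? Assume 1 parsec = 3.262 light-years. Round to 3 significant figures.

d_A = 1/0.009351″ = 106.94 pc; d_B = 1/0.003800″ = 263.16 pc.
|d_B − d_A| = |263.16 − 106.94| = 156.22 pc = 156.22 × 3.262 ly = 509.59 ly.

510 ly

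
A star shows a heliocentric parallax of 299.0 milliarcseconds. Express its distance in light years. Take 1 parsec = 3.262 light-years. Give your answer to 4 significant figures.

10.91 light years

p = 299.0 milliarcseconds = 0.2990 arcsec.
d = 1/p = 1/0.2990 = 3.3445 pc.
In light-years: 3.3445 × 3.262 = 10.91 ly.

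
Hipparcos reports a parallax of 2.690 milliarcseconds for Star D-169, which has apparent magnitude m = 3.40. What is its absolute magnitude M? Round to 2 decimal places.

M = -4.45

d = 1/p = 1/0.002690″ = 371.75 pc.
m − M = 5 log₁₀(371.75) − 5 = 12.8513 − 5 = 7.8513.
M = m − (m − M) = 3.40 − 7.8513 = -4.45.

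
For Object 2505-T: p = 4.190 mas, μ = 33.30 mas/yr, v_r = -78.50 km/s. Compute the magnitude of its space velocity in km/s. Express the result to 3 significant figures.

d = 1/p = 1/0.004190″ = 238.66 pc.
μ = 33.30 mas/yr = 0.03330 ″/yr.
v_t = 4.740 μ d = 4.740 × 0.03330 × 238.66 = 37.671 km/s.
v = √(v_r² + v_t²) = √((-78.50)² + 37.671²) = √7581.35 = 87.071 km/s.

87.1 km/s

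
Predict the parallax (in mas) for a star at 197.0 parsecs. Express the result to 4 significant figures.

5.076 mas

p = 1/d = 1/197 = 0.0050761 arcsec.
= 0.0050761 × 1000 = 5.0761 mas.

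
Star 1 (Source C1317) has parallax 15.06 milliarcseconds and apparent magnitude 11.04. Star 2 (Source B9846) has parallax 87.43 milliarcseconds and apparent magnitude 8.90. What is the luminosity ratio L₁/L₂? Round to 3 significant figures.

L₁/L₂ = 4.70

d₁ = 1/p₁ = 1/0.01506″ = 66.401 pc; d₂ = 1/p₂ = 1/0.08743″ = 11.438 pc.
M₁ = m₁ − 5 log₁₀ d₁ + 5 = 11.04 − 9.1109 + 5 = 6.9291.
M₂ = 8.90 − 5.2918 + 5 = 8.6082.
L₁/L₂ = 10^(0.4(M₂ − M₁)) = 10^(0.4 × 1.6791) = 10^0.67164 = 4.695.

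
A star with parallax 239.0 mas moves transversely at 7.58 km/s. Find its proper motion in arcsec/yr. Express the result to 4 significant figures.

d = 1/p = 1/0.2390″ = 4.1841 pc.
μ = v_t / (4.74 d) = 7.58 / (4.74 × 4.1841) = 7.58 / 19.833 = 0.38219 ″/yr.

0.3822 arcsec/yr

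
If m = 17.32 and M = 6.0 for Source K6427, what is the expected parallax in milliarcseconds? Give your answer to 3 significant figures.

m − M = 17.32 − 6.0 = 11.32.
d = 10^((m−M)/5 + 1) = 10^3.264 = 1836.5 pc.
p = 1/d = 1/1836.5 = 0.00054451 arcsec = 0.54451 mas.

0.545 mas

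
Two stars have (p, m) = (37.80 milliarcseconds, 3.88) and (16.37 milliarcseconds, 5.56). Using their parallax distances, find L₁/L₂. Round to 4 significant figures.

L₁/L₂ = 0.8813

d₁ = 1/p₁ = 1/0.03780″ = 26.455 pc; d₂ = 1/p₂ = 1/0.01637″ = 61.087 pc.
M₁ = m₁ − 5 log₁₀ d₁ + 5 = 3.88 − 7.1125 + 5 = 1.7675.
M₂ = 5.56 − 8.9297 + 5 = 1.6303.
L₁/L₂ = 10^(0.4(M₂ − M₁)) = 10^(0.4 × (-0.1372)) = 10^(-0.05488) = 0.88129.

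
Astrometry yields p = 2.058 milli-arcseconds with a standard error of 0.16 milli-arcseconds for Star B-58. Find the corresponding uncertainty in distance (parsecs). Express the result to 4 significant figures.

d = 1/p, so σ_d = σ_p / p².
σ_d = 0.000160 / (0.002058)² = 0.000160 / 0.0000042354 = 37.777 pc.

37.78 pc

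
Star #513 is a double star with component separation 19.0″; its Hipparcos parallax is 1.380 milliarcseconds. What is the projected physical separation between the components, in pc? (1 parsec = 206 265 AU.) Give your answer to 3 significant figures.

d = 1/p = 1/0.001380″ = 724.64 pc.
At distance d (pc), an angle of θ arcsec spans θ·d AU: s = 19.0 × 724.64 = 13768 AU.
= 13768 / 206265 = 0.066749 pc.

0.0667 pc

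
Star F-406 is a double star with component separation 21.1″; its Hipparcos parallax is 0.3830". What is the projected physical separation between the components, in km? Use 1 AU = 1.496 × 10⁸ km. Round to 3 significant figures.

d = 1/p = 1/0.3830″ = 2.611 pc.
At distance d (pc), an angle of θ arcsec spans θ·d AU: s = 21.1 × 2.611 = 55.092 AU.
= 55.092 × 1.496 × 10⁸ km = 8.2418 × 10^9 km.

8.24 × 10^9 km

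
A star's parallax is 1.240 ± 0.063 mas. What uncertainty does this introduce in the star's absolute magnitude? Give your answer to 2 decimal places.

σ_M = 0.11 mag

M = m − 5 log₁₀ d + 5 = m + 5 log₁₀ p + 5, so ∂M/∂p = 5/(p ln 10).
σ_M = (5/ln 10) · (σ_p/p) = 2.1715 × 0.063/1.240 = 2.1715 × 0.050806 = 0.11033.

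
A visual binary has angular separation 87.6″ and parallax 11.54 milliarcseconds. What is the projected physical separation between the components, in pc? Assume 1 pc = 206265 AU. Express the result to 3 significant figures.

d = 1/p = 1/0.01154″ = 86.655 pc.
At distance d (pc), an angle of θ arcsec spans θ·d AU: s = 87.6 × 86.655 = 7591 AU.
= 7591 / 206265 = 0.036802 pc.

0.0368 pc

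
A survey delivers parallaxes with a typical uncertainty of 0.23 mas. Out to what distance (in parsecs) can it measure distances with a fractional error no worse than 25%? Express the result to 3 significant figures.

1090 pc

σ_d/d = σ_p/p, so the condition is σ_p/p ≤ 0.25, i.e. p ≥ σ_p/0.25.
p_min = 0.23/0.25 = 0.92 mas = 0.00092 arcsec.
d_max = 1/p_min = 1/0.00092 = 1087 pc.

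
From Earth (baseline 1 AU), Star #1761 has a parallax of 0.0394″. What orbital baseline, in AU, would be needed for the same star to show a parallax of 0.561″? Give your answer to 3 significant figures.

14.2 AU

Parallax scales linearly with baseline: p ∝ B, so B = p_target / p_Earth × 1 AU.
B = 0.561 / 0.0394 = 14.239 AU.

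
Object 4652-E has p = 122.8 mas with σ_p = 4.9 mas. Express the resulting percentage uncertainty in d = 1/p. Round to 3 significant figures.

For d = 1/p, |σ_d/d| = |σ_p/p|.
σ_p/p = 4.9 / 122.8 = 0.039902 = 3.9902%.

3.99%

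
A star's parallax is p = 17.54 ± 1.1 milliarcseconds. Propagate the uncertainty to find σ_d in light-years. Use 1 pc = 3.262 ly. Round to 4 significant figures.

11.66 ly

d = 1/p, so σ_d = σ_p / p².
σ_d = 0.00110 / (0.01754)² = 0.00110 / 0.00030765 = 3.5755 pc = 3.5755 × 3.262 ly = 11.663 ly.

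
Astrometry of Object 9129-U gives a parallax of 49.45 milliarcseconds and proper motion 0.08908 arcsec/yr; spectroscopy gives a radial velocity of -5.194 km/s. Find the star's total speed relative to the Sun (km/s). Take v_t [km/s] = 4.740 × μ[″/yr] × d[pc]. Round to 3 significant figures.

9.99 km/s

d = 1/p = 1/0.04945″ = 20.222 pc.
v_t = 4.740 μ d = 4.740 × 0.08908 × 20.222 = 8.5385 km/s.
v = √(v_r² + v_t²) = √((-5.194)² + 8.5385²) = √99.8836 = 9.9942 km/s.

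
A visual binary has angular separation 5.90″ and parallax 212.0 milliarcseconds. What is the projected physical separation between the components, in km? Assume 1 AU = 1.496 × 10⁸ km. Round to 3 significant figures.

4.16 × 10^9 km

d = 1/p = 1/0.2120″ = 4.717 pc.
At distance d (pc), an angle of θ arcsec spans θ·d AU: s = 5.90 × 4.717 = 27.83 AU.
= 27.83 × 1.496 × 10⁸ km = 4.1634 × 10^9 km.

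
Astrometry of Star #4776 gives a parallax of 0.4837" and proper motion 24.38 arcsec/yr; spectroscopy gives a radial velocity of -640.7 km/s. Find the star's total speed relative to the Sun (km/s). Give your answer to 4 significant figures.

d = 1/p = 1/0.4837″ = 2.0674 pc.
v_t = 4.740 μ d = 4.740 × 24.38 × 2.0674 = 238.91 km/s.
v = √(v_r² + v_t²) = √((-640.7)² + 238.91²) = √467574 = 683.79 km/s.

683.8 km/s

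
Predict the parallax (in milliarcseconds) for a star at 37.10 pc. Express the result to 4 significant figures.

26.95 mas

p = 1/d = 1/37.1 = 0.026954 arcsec.
= 0.026954 × 1000 = 26.954 mas.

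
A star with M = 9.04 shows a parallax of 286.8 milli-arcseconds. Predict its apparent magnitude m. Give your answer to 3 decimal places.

m = 6.752

d = 1/p = 1/0.2868″ = 3.4868 pc.
m − M = 5 log₁₀ d − 5 = 5 log₁₀(3.4868) − 5 = 2.7121 − 5 = -2.2879.
m = M + (m − M) = 9.04 + (-2.2879) = 6.752.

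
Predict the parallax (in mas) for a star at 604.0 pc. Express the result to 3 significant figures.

p = 1/d = 1/604 = 0.0016556 arcsec.
= 0.0016556 × 1000 = 1.6556 mas.

1.66 mas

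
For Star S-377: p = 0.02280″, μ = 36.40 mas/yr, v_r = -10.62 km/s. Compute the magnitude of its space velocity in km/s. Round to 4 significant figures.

13.04 km/s

d = 1/p = 1/0.02280″ = 43.86 pc.
μ = 36.40 mas/yr = 0.03640 ″/yr.
v_t = 4.740 μ d = 4.740 × 0.03640 × 43.86 = 7.5674 km/s.
v = √(v_r² + v_t²) = √((-10.62)² + 7.5674²) = √170.05 = 13.04 km/s.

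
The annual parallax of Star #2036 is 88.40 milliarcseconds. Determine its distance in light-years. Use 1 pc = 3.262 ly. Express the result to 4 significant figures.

p = 88.40 milliarcseconds = 0.08840 arcsec.
d = 1/p = 1/0.08840 = 11.312 pc.
In light-years: 11.312 × 3.262 = 36.9 ly.

36.90 light years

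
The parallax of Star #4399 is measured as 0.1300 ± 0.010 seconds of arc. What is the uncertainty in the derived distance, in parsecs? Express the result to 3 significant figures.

0.592 pc

d = 1/p, so σ_d = σ_p / p².
σ_d = 0.0100 / (0.1300)² = 0.0100 / 0.0169 = 0.59172 pc.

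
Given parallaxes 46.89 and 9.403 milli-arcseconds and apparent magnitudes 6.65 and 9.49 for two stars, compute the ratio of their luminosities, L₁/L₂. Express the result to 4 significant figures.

L₁/L₂ = 0.5500

d₁ = 1/p₁ = 1/0.04689″ = 21.327 pc; d₂ = 1/p₂ = 1/0.009403″ = 106.35 pc.
M₁ = m₁ − 5 log₁₀ d₁ + 5 = 6.65 − 6.6446 + 5 = 5.0054.
M₂ = 9.49 − 10.1337 + 5 = 4.3563.
L₁/L₂ = 10^(0.4(M₂ − M₁)) = 10^(0.4 × (-0.6491)) = 10^(-0.25964) = 0.55.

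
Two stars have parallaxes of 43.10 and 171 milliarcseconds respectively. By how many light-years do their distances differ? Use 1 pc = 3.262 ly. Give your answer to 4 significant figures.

d_A = 1/0.04310″ = 23.202 pc; d_B = 1/0.1710″ = 5.848 pc.
|d_B − d_A| = |5.848 − 23.202| = 17.354 pc = 17.354 × 3.262 ly = 56.609 ly.

56.61 ly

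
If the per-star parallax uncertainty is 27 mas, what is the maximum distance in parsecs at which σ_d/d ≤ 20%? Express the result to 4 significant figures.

σ_d/d = σ_p/p, so the condition is σ_p/p ≤ 0.20, i.e. p ≥ σ_p/0.20.
p_min = 27/0.20 = 135 mas = 0.135 arcsec.
d_max = 1/p_min = 1/0.135 = 7.4074 pc.

7.407 pc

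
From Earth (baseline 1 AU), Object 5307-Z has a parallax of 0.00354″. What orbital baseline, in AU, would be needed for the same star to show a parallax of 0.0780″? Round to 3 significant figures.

22.0 AU

Parallax scales linearly with baseline: p ∝ B, so B = p_target / p_Earth × 1 AU.
B = 0.0780 / 0.00354 = 22.034 AU.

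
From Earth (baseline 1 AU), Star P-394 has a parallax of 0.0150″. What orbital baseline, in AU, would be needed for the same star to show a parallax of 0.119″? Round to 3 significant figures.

7.93 AU

Parallax scales linearly with baseline: p ∝ B, so B = p_target / p_Earth × 1 AU.
B = 0.119 / 0.0150 = 7.9333 AU.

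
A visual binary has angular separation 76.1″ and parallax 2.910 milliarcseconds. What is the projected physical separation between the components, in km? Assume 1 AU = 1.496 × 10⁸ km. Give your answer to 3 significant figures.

3.91 × 10^12 km

d = 1/p = 1/0.002910″ = 343.64 pc.
At distance d (pc), an angle of θ arcsec spans θ·d AU: s = 76.1 × 343.64 = 26151 AU.
= 26151 × 1.496 × 10⁸ km = 3.9122 × 10^12 km.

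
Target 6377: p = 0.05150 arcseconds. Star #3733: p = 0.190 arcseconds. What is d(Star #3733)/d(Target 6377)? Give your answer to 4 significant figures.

Since d = 1/p, d_B/d_A = p_A/p_B.
= 0.05150 / 0.190 = 0.27105.

0.2711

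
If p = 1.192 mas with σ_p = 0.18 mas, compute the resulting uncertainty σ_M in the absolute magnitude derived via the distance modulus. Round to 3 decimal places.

σ_M = 0.328 mag

M = m − 5 log₁₀ d + 5 = m + 5 log₁₀ p + 5, so ∂M/∂p = 5/(p ln 10).
σ_M = (5/ln 10) · (σ_p/p) = 2.1715 × 0.18/1.192 = 2.1715 × 0.15101 = 0.32792.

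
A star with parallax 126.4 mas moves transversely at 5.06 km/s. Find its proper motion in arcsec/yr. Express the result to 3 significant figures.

d = 1/p = 1/0.1264″ = 7.9114 pc.
μ = v_t / (4.74 d) = 5.06 / (4.74 × 7.9114) = 5.06 / 37.5 = 0.13493 ″/yr.

0.135 arcsec/yr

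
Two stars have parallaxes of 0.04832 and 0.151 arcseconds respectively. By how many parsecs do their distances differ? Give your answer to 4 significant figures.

d_A = 1/0.04832″ = 20.695 pc; d_B = 1/0.1510″ = 6.6225 pc.
|d_B − d_A| = |6.6225 − 20.695| = 14.073 pc.

14.07 pc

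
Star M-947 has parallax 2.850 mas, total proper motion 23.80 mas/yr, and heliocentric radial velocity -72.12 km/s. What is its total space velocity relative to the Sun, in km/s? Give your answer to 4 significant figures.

82.27 km/s

d = 1/p = 1/0.002850″ = 350.88 pc.
μ = 23.80 mas/yr = 0.02380 ″/yr.
v_t = 4.740 μ d = 4.740 × 0.02380 × 350.88 = 39.583 km/s.
v = √(v_r² + v_t²) = √((-72.12)² + 39.583²) = √6768.11 = 82.269 km/s.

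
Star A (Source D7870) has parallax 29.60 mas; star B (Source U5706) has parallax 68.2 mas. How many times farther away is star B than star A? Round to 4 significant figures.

0.4340

Since d = 1/p, d_B/d_A = p_A/p_B.
= 29.60 / 68.2 = 0.43402.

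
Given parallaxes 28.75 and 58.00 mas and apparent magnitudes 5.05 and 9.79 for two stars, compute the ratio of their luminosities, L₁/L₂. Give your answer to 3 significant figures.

L₁/L₂ = 320

d₁ = 1/p₁ = 1/0.02875″ = 34.783 pc; d₂ = 1/p₂ = 1/0.05800″ = 17.241 pc.
M₁ = m₁ − 5 log₁₀ d₁ + 5 = 5.05 − 7.7068 + 5 = 2.3432.
M₂ = 9.79 − 6.1828 + 5 = 8.6072.
L₁/L₂ = 10^(0.4(M₂ − M₁)) = 10^(0.4 × 6.2640) = 10^2.50560 = 320.33.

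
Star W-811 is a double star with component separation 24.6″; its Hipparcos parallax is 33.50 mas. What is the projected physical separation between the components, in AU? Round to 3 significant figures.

734 AU

d = 1/p = 1/0.03350″ = 29.851 pc.
At distance d (pc), an angle of θ arcsec spans θ·d AU: s = 24.6 × 29.851 = 734.33 AU.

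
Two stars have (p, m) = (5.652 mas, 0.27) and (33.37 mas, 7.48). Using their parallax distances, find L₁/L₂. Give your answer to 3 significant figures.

d₁ = 1/p₁ = 1/0.005652″ = 176.93 pc; d₂ = 1/p₂ = 1/0.03337″ = 29.967 pc.
M₁ = m₁ − 5 log₁₀ d₁ + 5 = 0.27 − 11.2390 + 5 = -5.9690.
M₂ = 7.48 − 7.3832 + 5 = 5.0968.
L₁/L₂ = 10^(0.4(M₂ − M₁)) = 10^(0.4 × 11.0658) = 10^4.42632 = 26688.

L₁/L₂ = 26700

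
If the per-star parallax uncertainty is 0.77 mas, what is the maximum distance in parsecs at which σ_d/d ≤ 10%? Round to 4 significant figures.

129.9 pc

σ_d/d = σ_p/p, so the condition is σ_p/p ≤ 0.10, i.e. p ≥ σ_p/0.10.
p_min = 0.77/0.10 = 7.7 mas = 0.0077 arcsec.
d_max = 1/p_min = 1/0.0077 = 129.87 pc.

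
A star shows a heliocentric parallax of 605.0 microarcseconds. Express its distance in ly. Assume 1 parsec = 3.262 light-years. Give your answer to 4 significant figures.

5392 ly

p = 605.0 microarcseconds = 0.0006050 arcsec.
d = 1/p = 1/0.0006050 = 1652.9 pc.
In light-years: 1652.9 × 3.262 = 5391.8 ly.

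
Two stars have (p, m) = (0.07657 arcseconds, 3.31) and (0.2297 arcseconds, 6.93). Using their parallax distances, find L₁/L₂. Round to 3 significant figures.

L₁/L₂ = 252

d₁ = 1/p₁ = 1/0.07657″ = 13.06 pc; d₂ = 1/p₂ = 1/0.2297″ = 4.3535 pc.
M₁ = m₁ − 5 log₁₀ d₁ + 5 = 3.31 − 5.5797 + 5 = 2.7303.
M₂ = 6.93 − 3.1942 + 5 = 8.7358.
L₁/L₂ = 10^(0.4(M₂ − M₁)) = 10^(0.4 × 6.0055) = 10^2.40220 = 252.46.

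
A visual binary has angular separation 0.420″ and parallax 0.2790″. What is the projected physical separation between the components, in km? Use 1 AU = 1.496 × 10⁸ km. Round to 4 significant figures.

2.252 × 10^8 km

d = 1/p = 1/0.2790″ = 3.5842 pc.
At distance d (pc), an angle of θ arcsec spans θ·d AU: s = 0.420 × 3.5842 = 1.5054 AU.
= 1.5054 × 1.496 × 10⁸ km = 2.2521 × 10^8 km.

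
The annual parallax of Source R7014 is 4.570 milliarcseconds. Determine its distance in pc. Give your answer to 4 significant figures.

218.8 pc

p = 4.570 milliarcseconds = 0.004570 arcsec.
d = 1/p = 1/0.004570 = 218.82 pc.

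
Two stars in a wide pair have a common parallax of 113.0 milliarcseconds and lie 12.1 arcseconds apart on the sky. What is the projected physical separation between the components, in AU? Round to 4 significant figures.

d = 1/p = 1/0.1130″ = 8.8496 pc.
At distance d (pc), an angle of θ arcsec spans θ·d AU: s = 12.1 × 8.8496 = 107.08 AU.

107.1 AU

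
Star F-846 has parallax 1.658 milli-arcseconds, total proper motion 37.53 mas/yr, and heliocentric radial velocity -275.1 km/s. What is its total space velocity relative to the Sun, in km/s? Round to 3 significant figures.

d = 1/p = 1/0.001658″ = 603.14 pc.
μ = 37.53 mas/yr = 0.03753 ″/yr.
v_t = 4.740 μ d = 4.740 × 0.03753 × 603.14 = 107.29 km/s.
v = √(v_r² + v_t²) = √((-275.1)² + 107.29²) = √87191.2 = 295.28 km/s.

295 km/s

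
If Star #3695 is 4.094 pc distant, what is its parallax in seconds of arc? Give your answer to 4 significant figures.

p = 1/d = 1/4.094 = 0.24426 arcsec.

0.2443 arcsec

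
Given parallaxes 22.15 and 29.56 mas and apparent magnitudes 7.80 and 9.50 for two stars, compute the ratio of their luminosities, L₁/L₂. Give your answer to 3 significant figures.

L₁/L₂ = 8.52

d₁ = 1/p₁ = 1/0.02215″ = 45.147 pc; d₂ = 1/p₂ = 1/0.02956″ = 33.829 pc.
M₁ = m₁ − 5 log₁₀ d₁ + 5 = 7.80 − 8.2731 + 5 = 4.5269.
M₂ = 9.50 − 7.6464 + 5 = 6.8536.
L₁/L₂ = 10^(0.4(M₂ − M₁)) = 10^(0.4 × 2.3267) = 10^0.93068 = 8.5247.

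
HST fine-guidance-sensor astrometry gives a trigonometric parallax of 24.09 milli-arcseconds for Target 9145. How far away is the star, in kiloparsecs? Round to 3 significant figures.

p = 24.09 milli-arcseconds = 0.02409 arcsec.
d = 1/p = 1/0.02409 = 41.511 pc.
= 0.041511 kpc.

0.0415 kpc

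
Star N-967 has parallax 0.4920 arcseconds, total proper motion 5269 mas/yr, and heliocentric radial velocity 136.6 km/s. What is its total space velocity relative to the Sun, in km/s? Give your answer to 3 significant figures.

146 km/s

d = 1/p = 1/0.4920″ = 2.0325 pc.
μ = 5269 mas/yr = 5.269 ″/yr.
v_t = 4.740 μ d = 4.740 × 5.269 × 2.0325 = 50.762 km/s.
v = √(v_r² + v_t²) = √(136.6² + 50.762²) = √21236.3 = 145.73 km/s.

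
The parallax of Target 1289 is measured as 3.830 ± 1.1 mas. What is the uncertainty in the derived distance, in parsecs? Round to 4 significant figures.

74.99 pc

d = 1/p, so σ_d = σ_p / p².
σ_d = 0.00110 / (0.003830)² = 0.00110 / 0.000014669 = 74.988 pc.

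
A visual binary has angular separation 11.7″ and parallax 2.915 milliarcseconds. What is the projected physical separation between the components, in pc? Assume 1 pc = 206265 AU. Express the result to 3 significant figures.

0.0195 pc

d = 1/p = 1/0.002915″ = 343.05 pc.
At distance d (pc), an angle of θ arcsec spans θ·d AU: s = 11.7 × 343.05 = 4013.7 AU.
= 4013.7 / 206265 = 0.019459 pc.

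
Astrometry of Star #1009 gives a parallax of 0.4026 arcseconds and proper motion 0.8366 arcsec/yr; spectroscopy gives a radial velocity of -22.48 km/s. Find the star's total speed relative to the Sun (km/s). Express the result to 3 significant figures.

d = 1/p = 1/0.4026″ = 2.4839 pc.
v_t = 4.740 μ d = 4.740 × 0.8366 × 2.4839 = 9.8499 km/s.
v = √(v_r² + v_t²) = √((-22.48)² + 9.8499²) = √602.371 = 24.543 km/s.

24.5 km/s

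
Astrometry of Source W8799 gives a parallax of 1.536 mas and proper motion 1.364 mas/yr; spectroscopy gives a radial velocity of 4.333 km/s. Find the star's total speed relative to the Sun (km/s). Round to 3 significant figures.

6.04 km/s

d = 1/p = 1/0.001536″ = 651.04 pc.
μ = 1.364 mas/yr = 0.001364 ″/yr.
v_t = 4.740 μ d = 4.740 × 0.001364 × 651.04 = 4.2092 km/s.
v = √(v_r² + v_t²) = √(4.333² + 4.2092²) = √36.4923 = 6.0409 km/s.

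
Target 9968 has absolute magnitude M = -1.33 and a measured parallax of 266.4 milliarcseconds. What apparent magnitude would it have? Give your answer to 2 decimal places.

d = 1/p = 1/0.2664″ = 3.7538 pc.
m − M = 5 log₁₀ d − 5 = 5 log₁₀(3.7538) − 5 = 2.8724 − 5 = -2.1276.
m = M + (m − M) = -1.33 + (-2.1276) = -3.46.

m = -3.46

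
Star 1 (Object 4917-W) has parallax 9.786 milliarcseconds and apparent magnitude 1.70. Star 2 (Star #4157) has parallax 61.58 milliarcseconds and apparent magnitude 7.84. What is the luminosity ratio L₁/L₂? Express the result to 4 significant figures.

L₁/L₂ = 11320

d₁ = 1/p₁ = 1/0.009786″ = 102.19 pc; d₂ = 1/p₂ = 1/0.06158″ = 16.239 pc.
M₁ = m₁ − 5 log₁₀ d₁ + 5 = 1.70 − 10.0470 + 5 = -3.3470.
M₂ = 7.84 − 6.0528 + 5 = 6.7872.
L₁/L₂ = 10^(0.4(M₂ − M₁)) = 10^(0.4 × 10.1342) = 10^4.05368 = 11316.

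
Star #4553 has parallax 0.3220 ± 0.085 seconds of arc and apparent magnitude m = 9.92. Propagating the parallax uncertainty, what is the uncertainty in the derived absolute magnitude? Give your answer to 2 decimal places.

M = m − 5 log₁₀ d + 5 = m + 5 log₁₀ p + 5, so ∂M/∂p = 5/(p ln 10).
σ_M = (5/ln 10) · (σ_p/p) = 2.1715 × 0.085/0.3220 = 2.1715 × 0.26398 = 0.57323.

σ_M = 0.57 mag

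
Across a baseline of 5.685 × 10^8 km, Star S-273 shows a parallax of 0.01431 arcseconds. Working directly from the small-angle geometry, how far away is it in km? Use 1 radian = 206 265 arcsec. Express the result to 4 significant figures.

8.194 × 10^15 km

θ = 0.01431″ = 0.01431/206265 = 6.9377 × 10^-8 rad.
d = B/θ = (5.685 × 10^8) / (6.9377 × 10^-8) = 8.1944 × 10^15 km.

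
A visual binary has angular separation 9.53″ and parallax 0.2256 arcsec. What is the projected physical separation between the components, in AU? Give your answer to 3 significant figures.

d = 1/p = 1/0.2256″ = 4.4326 pc.
At distance d (pc), an angle of θ arcsec spans θ·d AU: s = 9.53 × 4.4326 = 42.243 AU.

42.2 AU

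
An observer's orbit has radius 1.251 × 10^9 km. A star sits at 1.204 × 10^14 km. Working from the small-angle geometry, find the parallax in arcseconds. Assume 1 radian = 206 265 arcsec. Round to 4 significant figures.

θ ≈ B/d = (1.251 × 10^9) / (1.204 × 10^14) = 1.0390 × 10^-5 rad.
In arcseconds: 1.0390 × 10^-5 × 206265 = 2.1431″.

2.143 arcsec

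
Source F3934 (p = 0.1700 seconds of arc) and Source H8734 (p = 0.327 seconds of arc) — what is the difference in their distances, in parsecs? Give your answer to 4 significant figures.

2.824 pc

d_A = 1/0.1700″ = 5.8824 pc; d_B = 1/0.3270″ = 3.0581 pc.
|d_B − d_A| = |3.0581 − 5.8824| = 2.8243 pc.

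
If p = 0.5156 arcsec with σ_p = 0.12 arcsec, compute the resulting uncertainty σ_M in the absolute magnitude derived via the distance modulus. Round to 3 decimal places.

σ_M = 0.505 mag

M = m − 5 log₁₀ d + 5 = m + 5 log₁₀ p + 5, so ∂M/∂p = 5/(p ln 10).
σ_M = (5/ln 10) · (σ_p/p) = 2.1715 × 0.12/0.5156 = 2.1715 × 0.23274 = 0.50539.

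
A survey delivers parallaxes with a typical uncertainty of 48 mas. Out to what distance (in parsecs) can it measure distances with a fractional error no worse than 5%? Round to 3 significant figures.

σ_d/d = σ_p/p, so the condition is σ_p/p ≤ 0.05, i.e. p ≥ σ_p/0.05.
p_min = 48/0.05 = 960 mas = 0.96 arcsec.
d_max = 1/p_min = 1/0.96 = 1.0417 pc.

1.04 pc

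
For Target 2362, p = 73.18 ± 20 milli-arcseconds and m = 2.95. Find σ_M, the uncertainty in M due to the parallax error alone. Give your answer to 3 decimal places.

σ_M = 0.593 mag

M = m − 5 log₁₀ d + 5 = m + 5 log₁₀ p + 5, so ∂M/∂p = 5/(p ln 10).
σ_M = (5/ln 10) · (σ_p/p) = 2.1715 × 20/73.18 = 2.1715 × 0.2733 = 0.59347.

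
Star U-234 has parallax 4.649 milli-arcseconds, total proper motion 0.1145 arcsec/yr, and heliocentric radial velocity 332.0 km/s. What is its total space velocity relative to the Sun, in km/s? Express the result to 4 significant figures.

d = 1/p = 1/0.004649″ = 215.1 pc.
v_t = 4.740 μ d = 4.740 × 0.1145 × 215.1 = 116.74 km/s.
v = √(v_r² + v_t²) = √(332.0² + 116.74²) = √123852 = 351.93 km/s.

351.9 km/s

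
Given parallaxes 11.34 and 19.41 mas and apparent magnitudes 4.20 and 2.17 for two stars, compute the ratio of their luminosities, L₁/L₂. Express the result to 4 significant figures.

L₁/L₂ = 0.4517

d₁ = 1/p₁ = 1/0.01134″ = 88.183 pc; d₂ = 1/p₂ = 1/0.01941″ = 51.52 pc.
M₁ = m₁ − 5 log₁₀ d₁ + 5 = 4.20 − 9.7269 + 5 = -0.5269.
M₂ = 2.17 − 8.5599 + 5 = -1.3899.
L₁/L₂ = 10^(0.4(M₂ − M₁)) = 10^(0.4 × (-0.8630)) = 10^(-0.34520) = 0.45165.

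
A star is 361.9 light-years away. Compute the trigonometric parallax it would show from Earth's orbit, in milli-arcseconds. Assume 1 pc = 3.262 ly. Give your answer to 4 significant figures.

d = 361.9 ly ÷ 3.262 = 110.94 pc.
p = 1/d = 1/110.94 = 0.0090139 arcsec.
= 0.0090139 × 1000 = 9.0139 mas.

9.014 mas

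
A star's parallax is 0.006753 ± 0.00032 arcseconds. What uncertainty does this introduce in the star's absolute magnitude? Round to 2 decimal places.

M = m − 5 log₁₀ d + 5 = m + 5 log₁₀ p + 5, so ∂M/∂p = 5/(p ln 10).
σ_M = (5/ln 10) · (σ_p/p) = 2.1715 × 0.00032/0.006753 = 2.1715 × 0.047386 = 0.1029.

σ_M = 0.10 mag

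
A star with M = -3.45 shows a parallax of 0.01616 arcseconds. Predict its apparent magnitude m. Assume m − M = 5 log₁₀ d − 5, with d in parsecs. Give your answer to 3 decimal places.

d = 1/p = 1/0.01616″ = 61.881 pc.
m − M = 5 log₁₀ d − 5 = 5 log₁₀(61.881) − 5 = 8.9578 − 5 = 3.9578.
m = M + (m − M) = -3.45 + 3.9578 = 0.508.

m = 0.508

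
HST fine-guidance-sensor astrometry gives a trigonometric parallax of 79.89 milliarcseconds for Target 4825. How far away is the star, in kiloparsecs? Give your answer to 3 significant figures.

p = 79.89 milliarcseconds = 0.07989 arcsec.
d = 1/p = 1/0.07989 = 12.517 pc.
= 0.012517 kpc.

0.0125 kpc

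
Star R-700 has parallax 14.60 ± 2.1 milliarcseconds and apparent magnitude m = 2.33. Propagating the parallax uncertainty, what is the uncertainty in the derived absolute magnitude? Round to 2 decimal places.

M = m − 5 log₁₀ d + 5 = m + 5 log₁₀ p + 5, so ∂M/∂p = 5/(p ln 10).
σ_M = (5/ln 10) · (σ_p/p) = 2.1715 × 2.1/14.60 = 2.1715 × 0.14384 = 0.31235.

σ_M = 0.31 mag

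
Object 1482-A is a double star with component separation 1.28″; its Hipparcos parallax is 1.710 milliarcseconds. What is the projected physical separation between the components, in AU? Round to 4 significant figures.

d = 1/p = 1/0.001710″ = 584.8 pc.
At distance d (pc), an angle of θ arcsec spans θ·d AU: s = 1.28 × 584.8 = 748.54 AU.

748.5 AU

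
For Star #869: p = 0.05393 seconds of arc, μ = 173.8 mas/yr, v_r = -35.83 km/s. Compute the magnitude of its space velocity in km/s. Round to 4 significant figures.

38.95 km/s

d = 1/p = 1/0.05393″ = 18.543 pc.
μ = 173.8 mas/yr = 0.1738 ″/yr.
v_t = 4.740 μ d = 4.740 × 0.1738 × 18.543 = 15.276 km/s.
v = √(v_r² + v_t²) = √((-35.83)² + 15.276²) = √1517.15 = 38.951 km/s.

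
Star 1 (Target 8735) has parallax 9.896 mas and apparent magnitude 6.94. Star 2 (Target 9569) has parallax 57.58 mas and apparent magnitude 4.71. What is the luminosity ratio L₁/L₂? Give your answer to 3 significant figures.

L₁/L₂ = 4.34

d₁ = 1/p₁ = 1/0.009896″ = 101.05 pc; d₂ = 1/p₂ = 1/0.05758″ = 17.367 pc.
M₁ = m₁ − 5 log₁₀ d₁ + 5 = 6.94 − 10.0227 + 5 = 1.9173.
M₂ = 4.71 − 6.1986 + 5 = 3.5114.
L₁/L₂ = 10^(0.4(M₂ − M₁)) = 10^(0.4 × 1.5941) = 10^0.63764 = 4.3415.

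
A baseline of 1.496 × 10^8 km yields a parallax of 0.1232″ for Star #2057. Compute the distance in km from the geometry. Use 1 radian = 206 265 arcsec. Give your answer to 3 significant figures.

θ = 0.1232″ = 0.1232/206265 = 5.9729 × 10^-7 rad.
d = B/θ = (1.496 × 10^8) / (5.9729 × 10^-7) = 2.5046 × 10^14 km.

2.50 × 10^14 km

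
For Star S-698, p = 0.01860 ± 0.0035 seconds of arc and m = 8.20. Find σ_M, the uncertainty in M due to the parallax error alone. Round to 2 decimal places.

M = m − 5 log₁₀ d + 5 = m + 5 log₁₀ p + 5, so ∂M/∂p = 5/(p ln 10).
σ_M = (5/ln 10) · (σ_p/p) = 2.1715 × 0.0035/0.01860 = 2.1715 × 0.18817 = 0.40861.

σ_M = 0.41 mag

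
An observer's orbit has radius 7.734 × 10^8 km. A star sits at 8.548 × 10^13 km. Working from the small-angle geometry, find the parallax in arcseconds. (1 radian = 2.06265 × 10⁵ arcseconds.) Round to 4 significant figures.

1.866 arcsec

θ ≈ B/d = (7.734 × 10^8) / (8.548 × 10^13) = 9.0477 × 10^-6 rad.
In arcseconds: 9.0477 × 10^-6 × 206265 = 1.8662″.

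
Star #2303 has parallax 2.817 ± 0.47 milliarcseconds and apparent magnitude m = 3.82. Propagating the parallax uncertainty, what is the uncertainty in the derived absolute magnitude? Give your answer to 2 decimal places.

σ_M = 0.36 mag

M = m − 5 log₁₀ d + 5 = m + 5 log₁₀ p + 5, so ∂M/∂p = 5/(p ln 10).
σ_M = (5/ln 10) · (σ_p/p) = 2.1715 × 0.47/2.817 = 2.1715 × 0.16684 = 0.36229.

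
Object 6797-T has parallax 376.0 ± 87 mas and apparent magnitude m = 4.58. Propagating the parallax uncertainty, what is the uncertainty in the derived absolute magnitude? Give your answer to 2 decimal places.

σ_M = 0.50 mag

M = m − 5 log₁₀ d + 5 = m + 5 log₁₀ p + 5, so ∂M/∂p = 5/(p ln 10).
σ_M = (5/ln 10) · (σ_p/p) = 2.1715 × 87/376.0 = 2.1715 × 0.23138 = 0.50244.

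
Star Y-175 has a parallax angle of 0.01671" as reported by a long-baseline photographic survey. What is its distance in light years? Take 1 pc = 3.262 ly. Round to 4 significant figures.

195.2 light years

d = 1/p = 1/0.01671 = 59.844 pc.
In light-years: 59.844 × 3.262 = 195.21 ly.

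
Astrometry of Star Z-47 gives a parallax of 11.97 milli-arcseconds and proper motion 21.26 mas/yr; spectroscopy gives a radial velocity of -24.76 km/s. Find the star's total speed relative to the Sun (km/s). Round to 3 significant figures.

d = 1/p = 1/0.01197″ = 83.542 pc.
μ = 21.26 mas/yr = 0.02126 ″/yr.
v_t = 4.740 μ d = 4.740 × 0.02126 × 83.542 = 8.4187 km/s.
v = √(v_r² + v_t²) = √((-24.76)² + 8.4187²) = √683.932 = 26.152 km/s.

26.2 km/s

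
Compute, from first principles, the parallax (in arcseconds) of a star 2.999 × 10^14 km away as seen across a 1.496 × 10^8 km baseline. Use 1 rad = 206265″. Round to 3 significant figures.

θ ≈ B/d = (1.496 × 10^8) / (2.999 × 10^14) = 4.9883 × 10^-7 rad.
In arcseconds: 4.9883 × 10^-7 × 206265 = 0.10289″.

0.103 arcsec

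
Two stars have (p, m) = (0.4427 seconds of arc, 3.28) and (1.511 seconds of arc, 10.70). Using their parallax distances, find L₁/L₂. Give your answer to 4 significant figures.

L₁/L₂ = 10820

d₁ = 1/p₁ = 1/0.4427″ = 2.2589 pc; d₂ = 1/p₂ = 1/1.511″ = 0.66181 pc.
M₁ = m₁ − 5 log₁₀ d₁ + 5 = 3.28 − 1.7695 + 5 = 6.5105.
M₂ = 10.70 − (-0.8963) + 5 = 16.5963.
L₁/L₂ = 10^(0.4(M₂ − M₁)) = 10^(0.4 × 10.0858) = 10^4.03432 = 10822.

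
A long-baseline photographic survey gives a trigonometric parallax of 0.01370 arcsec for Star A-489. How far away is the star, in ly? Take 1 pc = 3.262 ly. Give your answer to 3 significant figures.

d = 1/p = 1/0.01370 = 72.993 pc.
In light-years: 72.993 × 3.262 = 238.1 ly.

238 ly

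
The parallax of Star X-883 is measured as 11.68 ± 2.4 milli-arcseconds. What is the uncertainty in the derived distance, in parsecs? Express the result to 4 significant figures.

d = 1/p, so σ_d = σ_p / p².
σ_d = 0.00240 / (0.01168)² = 0.00240 / 0.00013642 = 17.593 pc.

17.59 pc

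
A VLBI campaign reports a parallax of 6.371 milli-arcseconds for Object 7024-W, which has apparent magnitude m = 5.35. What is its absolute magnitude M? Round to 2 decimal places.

M = -0.63

d = 1/p = 1/0.006371″ = 156.96 pc.
m − M = 5 log₁₀(156.96) − 5 = 10.9789 − 5 = 5.9789.
M = m − (m − M) = 5.35 − 5.9789 = -0.63.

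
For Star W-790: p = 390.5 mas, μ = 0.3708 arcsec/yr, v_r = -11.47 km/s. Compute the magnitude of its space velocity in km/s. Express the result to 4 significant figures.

12.32 km/s

d = 1/p = 1/0.3905″ = 2.5608 pc.
v_t = 4.740 μ d = 4.740 × 0.3708 × 2.5608 = 4.5008 km/s.
v = √(v_r² + v_t²) = √((-11.47)² + 4.5008²) = √151.818 = 12.321 km/s.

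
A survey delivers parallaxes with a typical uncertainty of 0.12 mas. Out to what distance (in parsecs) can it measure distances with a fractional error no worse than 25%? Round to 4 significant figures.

2083 pc

σ_d/d = σ_p/p, so the condition is σ_p/p ≤ 0.25, i.e. p ≥ σ_p/0.25.
p_min = 0.12/0.25 = 0.48 mas = 0.00048 arcsec.
d_max = 1/p_min = 1/0.00048 = 2083.3 pc.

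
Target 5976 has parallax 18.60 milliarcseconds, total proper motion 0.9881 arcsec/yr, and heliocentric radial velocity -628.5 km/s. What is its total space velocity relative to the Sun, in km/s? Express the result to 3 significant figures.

677 km/s

d = 1/p = 1/0.01860″ = 53.763 pc.
v_t = 4.740 μ d = 4.740 × 0.9881 × 53.763 = 251.8 km/s.
v = √(v_r² + v_t²) = √((-628.5)² + 251.8²) = √458415 = 677.06 km/s.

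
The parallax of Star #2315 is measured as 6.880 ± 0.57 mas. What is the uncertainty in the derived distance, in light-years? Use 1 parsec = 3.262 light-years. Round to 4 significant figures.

d = 1/p, so σ_d = σ_p / p².
σ_d = 0.000570 / (0.006880)² = 0.000570 / 0.000047334 = 12.042 pc = 12.042 × 3.262 ly = 39.281 ly.

39.28 ly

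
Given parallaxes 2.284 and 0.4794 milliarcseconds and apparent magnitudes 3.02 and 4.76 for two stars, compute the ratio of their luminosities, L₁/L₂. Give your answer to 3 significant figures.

L₁/L₂ = 0.219

d₁ = 1/p₁ = 1/0.002284″ = 437.83 pc; d₂ = 1/p₂ = 1/0.0004794″ = 2085.9 pc.
M₁ = m₁ − 5 log₁₀ d₁ + 5 = 3.02 − 13.2065 + 5 = -5.1865.
M₂ = 4.76 − 16.5965 + 5 = -6.8365.
L₁/L₂ = 10^(0.4(M₂ − M₁)) = 10^(0.4 × (-1.6500)) = 10^(-0.66000) = 0.21878.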